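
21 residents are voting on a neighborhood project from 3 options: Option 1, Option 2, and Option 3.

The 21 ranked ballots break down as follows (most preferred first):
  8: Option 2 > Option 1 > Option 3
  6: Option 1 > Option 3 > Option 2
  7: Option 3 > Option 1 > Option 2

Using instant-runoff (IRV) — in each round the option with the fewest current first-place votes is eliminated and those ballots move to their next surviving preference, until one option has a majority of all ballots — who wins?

Round 1: Option 1 6, Option 2 8, Option 3 7. Option 1 eliminated.
Round 2: Option 2 8, Option 3 13. Option 3 has a majority (≥11).

Option 3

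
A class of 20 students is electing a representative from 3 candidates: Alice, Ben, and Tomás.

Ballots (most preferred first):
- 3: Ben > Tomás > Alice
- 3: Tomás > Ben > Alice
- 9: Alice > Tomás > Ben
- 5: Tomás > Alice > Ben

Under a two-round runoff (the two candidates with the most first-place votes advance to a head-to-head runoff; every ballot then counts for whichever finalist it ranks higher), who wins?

Round 1 first-place votes: Alice 9, Ben 3, Tomás 8. Alice and Tomás advance.
Runoff: Alice is ranked above Tomás on 9 ballots, Tomás above Alice on 11.

Tomás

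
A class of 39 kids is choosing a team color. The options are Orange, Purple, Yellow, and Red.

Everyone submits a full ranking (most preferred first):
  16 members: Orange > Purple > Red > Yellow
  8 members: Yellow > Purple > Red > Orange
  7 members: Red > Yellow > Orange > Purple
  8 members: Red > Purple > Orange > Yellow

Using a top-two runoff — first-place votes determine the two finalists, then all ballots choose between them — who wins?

Red

Round 1 first-place votes: Orange 16, Purple 0, Yellow 8, Red 15. Orange and Red advance.
Runoff: Orange is ranked above Red on 16 ballots, Red above Orange on 23.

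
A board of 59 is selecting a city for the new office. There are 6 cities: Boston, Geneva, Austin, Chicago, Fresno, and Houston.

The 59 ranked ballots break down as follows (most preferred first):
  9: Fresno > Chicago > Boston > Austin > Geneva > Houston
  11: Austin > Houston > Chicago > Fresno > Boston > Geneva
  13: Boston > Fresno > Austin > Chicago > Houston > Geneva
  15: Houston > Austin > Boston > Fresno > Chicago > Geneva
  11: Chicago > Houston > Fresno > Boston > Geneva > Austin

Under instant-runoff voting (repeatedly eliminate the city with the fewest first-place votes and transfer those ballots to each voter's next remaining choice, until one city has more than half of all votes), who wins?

Round 1: Boston 13, Geneva 0, Austin 11, Chicago 11, Fresno 9, Houston 15. Geneva eliminated.
Round 2: Boston 13, Austin 11, Chicago 11, Fresno 9, Houston 15. Fresno eliminated.
Round 3: Boston 13, Austin 11, Chicago 20, Houston 15. Austin eliminated.
Round 4: Boston 13, Chicago 20, Houston 26. Boston eliminated.
Round 5: Chicago 33, Houston 26. Chicago has a majority (≥30).

Chicago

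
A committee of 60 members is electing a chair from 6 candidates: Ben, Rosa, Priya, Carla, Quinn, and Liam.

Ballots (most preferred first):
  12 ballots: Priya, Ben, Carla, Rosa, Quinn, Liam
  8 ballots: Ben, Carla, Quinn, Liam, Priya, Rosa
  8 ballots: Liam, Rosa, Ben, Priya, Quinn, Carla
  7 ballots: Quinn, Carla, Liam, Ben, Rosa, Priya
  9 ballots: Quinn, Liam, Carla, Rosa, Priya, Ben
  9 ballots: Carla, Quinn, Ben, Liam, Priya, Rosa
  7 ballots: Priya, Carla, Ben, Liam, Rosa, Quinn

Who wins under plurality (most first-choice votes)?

Priya

First-place votes: Ben 8, Rosa 0, Priya 19, Carla 9, Quinn 16, Liam 8.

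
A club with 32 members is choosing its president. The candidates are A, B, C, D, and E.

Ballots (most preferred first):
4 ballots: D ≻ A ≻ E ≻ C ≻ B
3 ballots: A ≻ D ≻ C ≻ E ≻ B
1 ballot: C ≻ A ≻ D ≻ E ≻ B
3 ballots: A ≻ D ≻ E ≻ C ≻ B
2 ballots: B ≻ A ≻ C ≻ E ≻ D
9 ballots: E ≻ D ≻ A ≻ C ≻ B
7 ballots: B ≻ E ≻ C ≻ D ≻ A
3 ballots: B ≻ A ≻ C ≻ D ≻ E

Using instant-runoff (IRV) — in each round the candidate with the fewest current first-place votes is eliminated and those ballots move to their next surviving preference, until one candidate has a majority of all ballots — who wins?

Round 1: A 6, B 12, C 1, D 4, E 9. C eliminated.
Round 2: A 7, B 12, D 4, E 9. D eliminated.
Round 3: A 11, B 12, E 9. E eliminated.
Round 4: A 20, B 12. A has a majority (≥17).

A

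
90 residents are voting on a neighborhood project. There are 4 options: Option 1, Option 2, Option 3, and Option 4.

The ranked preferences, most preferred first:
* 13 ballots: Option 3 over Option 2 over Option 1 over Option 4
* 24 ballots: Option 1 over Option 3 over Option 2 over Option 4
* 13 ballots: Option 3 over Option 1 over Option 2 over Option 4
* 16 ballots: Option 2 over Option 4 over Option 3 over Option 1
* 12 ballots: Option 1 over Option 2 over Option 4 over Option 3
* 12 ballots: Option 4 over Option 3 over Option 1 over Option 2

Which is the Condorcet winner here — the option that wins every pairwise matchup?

Option 3 vs Option 1: 54–36
Option 3 vs Option 2: 62–28
Option 3 vs Option 4: 50–40
Option 3 beats every other option.

Option 3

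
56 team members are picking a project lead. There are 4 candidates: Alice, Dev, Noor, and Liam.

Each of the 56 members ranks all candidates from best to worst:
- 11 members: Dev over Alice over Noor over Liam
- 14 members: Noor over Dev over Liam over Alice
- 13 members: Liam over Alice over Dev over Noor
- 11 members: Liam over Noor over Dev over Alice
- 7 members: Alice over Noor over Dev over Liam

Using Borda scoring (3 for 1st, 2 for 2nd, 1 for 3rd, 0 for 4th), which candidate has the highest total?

Alice: 11×2 + 14×0 + 13×2 + 11×0 + 7×3 = 69
Dev: 11×3 + 14×2 + 13×1 + 11×1 + 7×1 = 92
Noor: 11×1 + 14×3 + 13×0 + 11×2 + 7×2 = 89
Liam: 11×0 + 14×1 + 13×3 + 11×3 + 7×0 = 86

Dev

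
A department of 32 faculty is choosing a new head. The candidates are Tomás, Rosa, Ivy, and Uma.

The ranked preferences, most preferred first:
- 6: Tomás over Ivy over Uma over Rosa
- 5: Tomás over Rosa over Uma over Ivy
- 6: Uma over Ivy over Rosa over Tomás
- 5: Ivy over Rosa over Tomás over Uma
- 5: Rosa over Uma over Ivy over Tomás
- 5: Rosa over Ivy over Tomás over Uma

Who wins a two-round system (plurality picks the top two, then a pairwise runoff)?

Rosa

Round 1 first-place votes: Tomás 11, Rosa 10, Ivy 5, Uma 6. Tomás and Rosa advance.
Runoff: Tomás is ranked above Rosa on 11 ballots, Rosa above Tomás on 21.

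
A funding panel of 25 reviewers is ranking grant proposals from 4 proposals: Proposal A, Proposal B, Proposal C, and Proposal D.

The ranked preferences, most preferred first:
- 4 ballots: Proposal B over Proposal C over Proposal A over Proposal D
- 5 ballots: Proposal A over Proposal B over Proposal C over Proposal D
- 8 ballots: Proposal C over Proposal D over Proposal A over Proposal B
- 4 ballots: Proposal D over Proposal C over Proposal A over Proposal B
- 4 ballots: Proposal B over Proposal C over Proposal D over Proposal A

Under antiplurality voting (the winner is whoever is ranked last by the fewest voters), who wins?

Proposal C

Last-place votes: Proposal A 4, Proposal B 12, Proposal C 0, Proposal D 9.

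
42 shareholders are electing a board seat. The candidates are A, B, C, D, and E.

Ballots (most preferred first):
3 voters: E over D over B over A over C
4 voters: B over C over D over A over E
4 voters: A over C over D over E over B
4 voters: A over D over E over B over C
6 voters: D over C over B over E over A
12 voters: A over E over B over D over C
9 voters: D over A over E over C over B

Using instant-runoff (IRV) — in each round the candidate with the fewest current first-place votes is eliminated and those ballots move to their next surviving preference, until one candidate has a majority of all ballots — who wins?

D

Round 1: A 20, B 4, C 0, D 15, E 3. C eliminated.
Round 2: A 20, B 4, D 15, E 3. E eliminated.
Round 3: A 20, B 4, D 18. B eliminated.
Round 4: A 20, D 22. D has a majority (≥22).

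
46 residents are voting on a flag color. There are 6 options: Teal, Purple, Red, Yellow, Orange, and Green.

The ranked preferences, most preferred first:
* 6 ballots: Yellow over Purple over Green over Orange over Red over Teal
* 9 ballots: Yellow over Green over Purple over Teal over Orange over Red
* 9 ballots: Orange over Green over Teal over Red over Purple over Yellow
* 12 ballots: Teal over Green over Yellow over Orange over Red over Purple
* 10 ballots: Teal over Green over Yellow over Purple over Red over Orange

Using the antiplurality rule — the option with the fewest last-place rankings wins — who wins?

Green

Last-place votes: Teal 6, Purple 12, Red 9, Yellow 9, Orange 10, Green 0.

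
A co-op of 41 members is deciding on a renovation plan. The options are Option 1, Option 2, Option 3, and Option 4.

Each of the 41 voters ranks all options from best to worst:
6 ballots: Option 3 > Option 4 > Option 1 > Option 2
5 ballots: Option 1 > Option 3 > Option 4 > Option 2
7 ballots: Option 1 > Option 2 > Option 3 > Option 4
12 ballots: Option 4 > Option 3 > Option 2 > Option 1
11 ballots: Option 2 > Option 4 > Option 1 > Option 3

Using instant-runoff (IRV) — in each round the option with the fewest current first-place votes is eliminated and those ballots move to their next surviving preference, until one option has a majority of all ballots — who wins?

Round 1: Option 1 12, Option 2 11, Option 3 6, Option 4 12. Option 3 eliminated.
Round 2: Option 1 12, Option 2 11, Option 4 18. Option 2 eliminated.
Round 3: Option 1 12, Option 4 29. Option 4 has a majority (≥21).

Option 4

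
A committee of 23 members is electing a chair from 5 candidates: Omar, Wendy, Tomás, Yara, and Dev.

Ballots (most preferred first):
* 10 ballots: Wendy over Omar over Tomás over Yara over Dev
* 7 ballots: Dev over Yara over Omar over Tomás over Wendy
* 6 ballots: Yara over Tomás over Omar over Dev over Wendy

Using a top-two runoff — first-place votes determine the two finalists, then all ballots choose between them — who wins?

Dev

Round 1 first-place votes: Omar 0, Wendy 10, Tomás 0, Yara 6, Dev 7. Wendy and Dev advance.
Runoff: Wendy is ranked above Dev on 10 ballots, Dev above Wendy on 13.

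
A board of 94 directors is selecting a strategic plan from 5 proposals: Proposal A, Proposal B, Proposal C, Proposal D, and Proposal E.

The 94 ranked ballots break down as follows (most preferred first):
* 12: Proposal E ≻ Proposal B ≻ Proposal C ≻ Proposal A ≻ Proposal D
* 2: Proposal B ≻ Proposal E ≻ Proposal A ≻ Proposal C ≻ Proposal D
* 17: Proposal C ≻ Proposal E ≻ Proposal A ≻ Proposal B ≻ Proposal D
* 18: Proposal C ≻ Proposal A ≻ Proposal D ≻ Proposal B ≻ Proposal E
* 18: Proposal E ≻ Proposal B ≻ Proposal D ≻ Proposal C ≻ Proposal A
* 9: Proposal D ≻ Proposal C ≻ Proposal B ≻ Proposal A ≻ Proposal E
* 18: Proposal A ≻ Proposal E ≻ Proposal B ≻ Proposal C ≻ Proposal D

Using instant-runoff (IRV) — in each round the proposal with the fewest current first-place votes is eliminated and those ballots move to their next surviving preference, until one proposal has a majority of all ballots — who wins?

Proposal E

Round 1: Proposal A 18, Proposal B 2, Proposal C 35, Proposal D 9, Proposal E 30. Proposal B eliminated.
Round 2: Proposal A 18, Proposal C 35, Proposal D 9, Proposal E 32. Proposal D eliminated.
Round 3: Proposal A 18, Proposal C 44, Proposal E 32. Proposal A eliminated.
Round 4: Proposal C 44, Proposal E 50. Proposal E has a majority (≥48).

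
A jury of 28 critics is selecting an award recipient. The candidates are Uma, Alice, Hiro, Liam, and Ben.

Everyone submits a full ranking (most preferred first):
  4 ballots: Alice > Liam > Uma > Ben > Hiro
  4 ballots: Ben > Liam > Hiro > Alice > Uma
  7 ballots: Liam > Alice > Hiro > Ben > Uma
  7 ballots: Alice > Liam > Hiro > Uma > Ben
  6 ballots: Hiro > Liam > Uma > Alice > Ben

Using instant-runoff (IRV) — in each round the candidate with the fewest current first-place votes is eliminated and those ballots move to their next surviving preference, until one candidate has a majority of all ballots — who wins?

Round 1: Uma 0, Alice 11, Hiro 6, Liam 7, Ben 4. Uma eliminated.
Round 2: Alice 11, Hiro 6, Liam 7, Ben 4. Ben eliminated.
Round 3: Alice 11, Hiro 6, Liam 11. Hiro eliminated.
Round 4: Alice 11, Liam 17. Liam has a majority (≥15).

Liam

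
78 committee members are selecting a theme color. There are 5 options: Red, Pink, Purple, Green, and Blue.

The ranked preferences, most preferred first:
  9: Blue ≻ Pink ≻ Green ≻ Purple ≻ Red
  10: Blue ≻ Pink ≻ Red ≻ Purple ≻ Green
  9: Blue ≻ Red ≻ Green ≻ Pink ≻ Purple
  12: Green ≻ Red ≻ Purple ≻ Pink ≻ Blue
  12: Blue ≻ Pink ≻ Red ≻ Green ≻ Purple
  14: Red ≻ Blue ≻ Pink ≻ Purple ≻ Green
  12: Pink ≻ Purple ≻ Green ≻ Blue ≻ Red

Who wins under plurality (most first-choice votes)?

First-place votes: Red 14, Pink 12, Purple 0, Green 12, Blue 40.

Blue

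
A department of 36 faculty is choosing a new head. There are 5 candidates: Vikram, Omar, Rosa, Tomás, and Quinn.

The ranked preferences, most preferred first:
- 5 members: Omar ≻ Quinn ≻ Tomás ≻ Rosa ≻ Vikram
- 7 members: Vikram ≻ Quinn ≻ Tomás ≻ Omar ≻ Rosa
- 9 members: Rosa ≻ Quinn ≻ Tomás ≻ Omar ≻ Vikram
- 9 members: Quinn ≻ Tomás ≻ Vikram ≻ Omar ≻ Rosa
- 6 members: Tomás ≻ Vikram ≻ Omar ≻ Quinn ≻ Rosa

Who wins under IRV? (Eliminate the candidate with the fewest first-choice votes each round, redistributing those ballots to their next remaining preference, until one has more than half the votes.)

Round 1: Vikram 7, Omar 5, Rosa 9, Tomás 6, Quinn 9. Omar eliminated.
Round 2: Vikram 7, Rosa 9, Tomás 6, Quinn 14. Tomás eliminated.
Round 3: Vikram 13, Rosa 9, Quinn 14. Rosa eliminated.
Round 4: Vikram 13, Quinn 23. Quinn has a majority (≥19).

Quinn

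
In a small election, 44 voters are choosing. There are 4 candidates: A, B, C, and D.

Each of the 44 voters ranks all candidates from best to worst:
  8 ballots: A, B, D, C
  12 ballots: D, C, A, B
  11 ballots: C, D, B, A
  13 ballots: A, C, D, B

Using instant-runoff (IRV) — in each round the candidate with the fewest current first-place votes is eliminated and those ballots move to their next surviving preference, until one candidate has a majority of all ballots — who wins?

Round 1: A 21, B 0, C 11, D 12. B eliminated.
Round 2: A 21, C 11, D 12. C eliminated.
Round 3: A 21, D 23. D has a majority (≥23).

D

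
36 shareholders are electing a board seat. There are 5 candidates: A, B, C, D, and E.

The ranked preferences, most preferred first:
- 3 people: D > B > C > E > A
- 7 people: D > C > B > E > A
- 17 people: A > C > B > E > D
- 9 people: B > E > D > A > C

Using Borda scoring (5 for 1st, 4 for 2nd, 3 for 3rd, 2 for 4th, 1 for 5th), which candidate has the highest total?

A: 3×1 + 7×1 + 17×5 + 9×2 = 113
B: 3×4 + 7×3 + 17×3 + 9×5 = 129
C: 3×3 + 7×4 + 17×4 + 9×1 = 114
D: 3×5 + 7×5 + 17×1 + 9×3 = 94
E: 3×2 + 7×2 + 17×2 + 9×4 = 90

B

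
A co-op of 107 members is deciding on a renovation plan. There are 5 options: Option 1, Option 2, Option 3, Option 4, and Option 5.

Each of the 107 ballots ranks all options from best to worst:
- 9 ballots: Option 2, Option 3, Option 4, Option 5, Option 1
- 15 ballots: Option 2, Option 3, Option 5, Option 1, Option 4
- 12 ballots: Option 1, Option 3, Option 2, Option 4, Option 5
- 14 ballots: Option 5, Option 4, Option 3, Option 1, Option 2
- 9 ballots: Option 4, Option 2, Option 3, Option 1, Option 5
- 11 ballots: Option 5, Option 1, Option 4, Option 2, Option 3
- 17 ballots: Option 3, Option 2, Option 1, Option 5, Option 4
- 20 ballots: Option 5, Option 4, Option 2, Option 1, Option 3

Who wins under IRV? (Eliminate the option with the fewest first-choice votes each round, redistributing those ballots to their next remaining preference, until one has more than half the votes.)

Round 1: Option 1 12, Option 2 24, Option 3 17, Option 4 9, Option 5 45. Option 4 eliminated.
Round 2: Option 1 12, Option 2 33, Option 3 17, Option 5 45. Option 1 eliminated.
Round 3: Option 2 33, Option 3 29, Option 5 45. Option 3 eliminated.
Round 4: Option 2 62, Option 5 45. Option 2 has a majority (≥54).

Option 2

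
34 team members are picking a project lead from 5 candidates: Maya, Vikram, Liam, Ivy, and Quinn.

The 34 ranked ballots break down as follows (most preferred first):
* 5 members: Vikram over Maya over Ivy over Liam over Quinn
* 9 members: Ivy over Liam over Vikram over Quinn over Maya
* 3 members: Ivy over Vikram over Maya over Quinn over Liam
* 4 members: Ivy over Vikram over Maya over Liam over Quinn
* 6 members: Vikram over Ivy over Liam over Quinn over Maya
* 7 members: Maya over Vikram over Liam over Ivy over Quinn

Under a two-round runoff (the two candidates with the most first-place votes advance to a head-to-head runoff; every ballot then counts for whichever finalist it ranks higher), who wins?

Vikram

Round 1 first-place votes: Maya 7, Vikram 11, Liam 0, Ivy 16, Quinn 0. Ivy and Vikram advance.
Runoff: Ivy is ranked above Vikram on 16 ballots, Vikram above Ivy on 18.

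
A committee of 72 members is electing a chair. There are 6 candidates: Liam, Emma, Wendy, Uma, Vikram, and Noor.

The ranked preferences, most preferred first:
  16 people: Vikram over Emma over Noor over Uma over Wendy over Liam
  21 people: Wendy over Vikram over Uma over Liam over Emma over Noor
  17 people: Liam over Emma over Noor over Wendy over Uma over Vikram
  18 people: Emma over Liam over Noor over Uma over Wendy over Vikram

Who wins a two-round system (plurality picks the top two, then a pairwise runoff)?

Round 1 first-place votes: Liam 17, Emma 18, Wendy 21, Uma 0, Vikram 16, Noor 0. Wendy and Emma advance.
Runoff: Wendy is ranked above Emma on 21 ballots, Emma above Wendy on 51.

Emma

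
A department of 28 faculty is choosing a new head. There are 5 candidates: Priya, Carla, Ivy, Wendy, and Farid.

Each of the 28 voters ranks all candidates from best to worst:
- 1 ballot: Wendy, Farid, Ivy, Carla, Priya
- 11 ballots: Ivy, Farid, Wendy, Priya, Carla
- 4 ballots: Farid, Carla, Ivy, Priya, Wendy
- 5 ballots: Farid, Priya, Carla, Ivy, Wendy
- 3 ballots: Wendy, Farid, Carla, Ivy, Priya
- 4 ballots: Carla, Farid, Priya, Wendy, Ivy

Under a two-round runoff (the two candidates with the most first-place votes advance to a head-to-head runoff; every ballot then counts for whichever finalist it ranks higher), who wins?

Farid

Round 1 first-place votes: Priya 0, Carla 4, Ivy 11, Wendy 4, Farid 9. Ivy and Farid advance.
Runoff: Ivy is ranked above Farid on 11 ballots, Farid above Ivy on 17.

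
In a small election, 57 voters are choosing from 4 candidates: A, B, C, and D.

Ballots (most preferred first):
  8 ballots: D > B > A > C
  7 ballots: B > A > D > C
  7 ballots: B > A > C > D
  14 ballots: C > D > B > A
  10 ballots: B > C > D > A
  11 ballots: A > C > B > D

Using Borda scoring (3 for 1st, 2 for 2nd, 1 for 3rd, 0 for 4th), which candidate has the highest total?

B

A: 8×1 + 7×2 + 7×2 + 14×0 + 10×0 + 11×3 = 69
B: 8×2 + 7×3 + 7×3 + 14×1 + 10×3 + 11×1 = 113
C: 8×0 + 7×0 + 7×1 + 14×3 + 10×2 + 11×2 = 91
D: 8×3 + 7×1 + 7×0 + 14×2 + 10×1 + 11×0 = 69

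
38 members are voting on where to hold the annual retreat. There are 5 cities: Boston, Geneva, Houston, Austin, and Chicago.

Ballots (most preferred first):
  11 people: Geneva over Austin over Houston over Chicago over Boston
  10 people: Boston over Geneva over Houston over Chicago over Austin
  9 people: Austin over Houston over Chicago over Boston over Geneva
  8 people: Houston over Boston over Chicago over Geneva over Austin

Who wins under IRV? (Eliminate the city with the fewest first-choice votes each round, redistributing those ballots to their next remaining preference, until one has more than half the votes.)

Round 1: Boston 10, Geneva 11, Houston 8, Austin 9, Chicago 0. Chicago eliminated.
Round 2: Boston 10, Geneva 11, Houston 8, Austin 9. Houston eliminated.
Round 3: Boston 18, Geneva 11, Austin 9. Austin eliminated.
Round 4: Boston 27, Geneva 11. Boston has a majority (≥20).

Boston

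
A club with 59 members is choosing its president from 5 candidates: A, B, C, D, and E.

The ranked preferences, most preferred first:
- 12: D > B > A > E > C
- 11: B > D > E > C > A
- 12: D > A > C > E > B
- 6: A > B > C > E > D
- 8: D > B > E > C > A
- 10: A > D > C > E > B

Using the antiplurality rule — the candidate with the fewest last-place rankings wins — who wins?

E

Last-place votes: A 19, B 22, C 12, D 6, E 0.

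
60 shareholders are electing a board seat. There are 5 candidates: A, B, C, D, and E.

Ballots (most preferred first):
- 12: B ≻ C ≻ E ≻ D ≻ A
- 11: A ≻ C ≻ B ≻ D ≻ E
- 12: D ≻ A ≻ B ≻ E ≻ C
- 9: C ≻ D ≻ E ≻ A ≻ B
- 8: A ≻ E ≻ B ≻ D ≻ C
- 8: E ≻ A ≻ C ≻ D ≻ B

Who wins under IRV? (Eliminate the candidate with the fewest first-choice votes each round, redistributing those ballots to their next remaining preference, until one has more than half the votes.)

Round 1: A 19, B 12, C 9, D 12, E 8. E eliminated.
Round 2: A 27, B 12, C 9, D 12. C eliminated.
Round 3: A 27, B 12, D 21. B eliminated.
Round 4: A 27, D 33. D has a majority (≥31).

D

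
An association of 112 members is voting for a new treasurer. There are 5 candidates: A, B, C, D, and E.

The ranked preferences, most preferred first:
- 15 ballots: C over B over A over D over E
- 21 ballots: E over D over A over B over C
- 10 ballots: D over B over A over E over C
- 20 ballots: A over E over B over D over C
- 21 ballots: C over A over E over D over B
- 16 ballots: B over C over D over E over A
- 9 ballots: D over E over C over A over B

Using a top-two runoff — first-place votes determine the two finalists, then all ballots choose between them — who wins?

Round 1 first-place votes: A 20, B 16, C 36, D 19, E 21. C and E advance.
Runoff: C is ranked above E on 52 ballots, E above C on 60.

E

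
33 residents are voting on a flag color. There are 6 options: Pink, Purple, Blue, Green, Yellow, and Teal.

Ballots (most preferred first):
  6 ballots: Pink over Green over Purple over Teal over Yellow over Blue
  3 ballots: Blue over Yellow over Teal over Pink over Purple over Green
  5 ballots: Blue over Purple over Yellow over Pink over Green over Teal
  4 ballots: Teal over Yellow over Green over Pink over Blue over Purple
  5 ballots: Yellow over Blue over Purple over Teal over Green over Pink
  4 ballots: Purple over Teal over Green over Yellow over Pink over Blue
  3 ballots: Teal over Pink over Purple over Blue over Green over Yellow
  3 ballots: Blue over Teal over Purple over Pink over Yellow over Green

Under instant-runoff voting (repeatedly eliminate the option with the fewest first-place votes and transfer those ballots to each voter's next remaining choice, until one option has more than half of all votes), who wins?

Round 1: Pink 6, Purple 4, Blue 11, Green 0, Yellow 5, Teal 7. Green eliminated.
Round 2: Pink 6, Purple 4, Blue 11, Yellow 5, Teal 7. Purple eliminated.
Round 3: Pink 6, Blue 11, Yellow 5, Teal 11. Yellow eliminated.
Round 4: Pink 6, Blue 16, Teal 11. Pink eliminated.
Round 5: Blue 16, Teal 17. Teal has a majority (≥17).

Teal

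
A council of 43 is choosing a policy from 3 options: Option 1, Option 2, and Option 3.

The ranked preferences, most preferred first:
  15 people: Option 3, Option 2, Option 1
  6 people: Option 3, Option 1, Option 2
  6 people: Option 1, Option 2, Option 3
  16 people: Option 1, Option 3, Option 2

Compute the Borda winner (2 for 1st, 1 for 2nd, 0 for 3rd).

Option 3

Option 1: 15×0 + 6×1 + 6×2 + 16×2 = 50
Option 2: 15×1 + 6×0 + 6×1 + 16×0 = 21
Option 3: 15×2 + 6×2 + 6×0 + 16×1 = 58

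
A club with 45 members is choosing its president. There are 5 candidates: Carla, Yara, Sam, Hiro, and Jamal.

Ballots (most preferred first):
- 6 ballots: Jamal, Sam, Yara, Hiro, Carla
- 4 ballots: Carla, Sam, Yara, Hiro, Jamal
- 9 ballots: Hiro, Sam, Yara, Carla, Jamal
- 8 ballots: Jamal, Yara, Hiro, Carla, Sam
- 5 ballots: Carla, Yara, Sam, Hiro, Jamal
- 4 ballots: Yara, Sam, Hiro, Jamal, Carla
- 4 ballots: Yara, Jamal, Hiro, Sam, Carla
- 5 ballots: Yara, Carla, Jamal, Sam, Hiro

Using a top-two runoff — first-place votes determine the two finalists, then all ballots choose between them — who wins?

Round 1 first-place votes: Carla 9, Yara 13, Sam 0, Hiro 9, Jamal 14. Jamal and Yara advance.
Runoff: Jamal is ranked above Yara on 14 ballots, Yara above Jamal on 31.

Yara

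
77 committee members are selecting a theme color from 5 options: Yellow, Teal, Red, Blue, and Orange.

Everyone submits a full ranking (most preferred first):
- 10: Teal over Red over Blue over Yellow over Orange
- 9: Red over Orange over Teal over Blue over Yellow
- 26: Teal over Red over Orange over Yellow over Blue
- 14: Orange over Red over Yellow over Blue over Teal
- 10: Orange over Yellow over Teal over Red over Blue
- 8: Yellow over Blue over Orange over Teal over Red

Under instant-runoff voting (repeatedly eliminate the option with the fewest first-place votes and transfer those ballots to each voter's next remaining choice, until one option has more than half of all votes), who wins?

Orange

Round 1: Yellow 8, Teal 36, Red 9, Blue 0, Orange 24. Blue eliminated.
Round 2: Yellow 8, Teal 36, Red 9, Orange 24. Yellow eliminated.
Round 3: Teal 36, Red 9, Orange 32. Red eliminated.
Round 4: Teal 36, Orange 41. Orange has a majority (≥39).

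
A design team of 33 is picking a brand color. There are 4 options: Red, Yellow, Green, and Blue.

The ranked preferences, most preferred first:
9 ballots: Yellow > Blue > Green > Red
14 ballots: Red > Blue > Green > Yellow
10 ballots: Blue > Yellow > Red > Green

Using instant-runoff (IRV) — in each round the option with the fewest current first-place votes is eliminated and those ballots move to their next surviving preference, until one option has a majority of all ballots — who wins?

Round 1: Red 14, Yellow 9, Green 0, Blue 10. Green eliminated.
Round 2: Red 14, Yellow 9, Blue 10. Yellow eliminated.
Round 3: Red 14, Blue 19. Blue has a majority (≥17).

Blue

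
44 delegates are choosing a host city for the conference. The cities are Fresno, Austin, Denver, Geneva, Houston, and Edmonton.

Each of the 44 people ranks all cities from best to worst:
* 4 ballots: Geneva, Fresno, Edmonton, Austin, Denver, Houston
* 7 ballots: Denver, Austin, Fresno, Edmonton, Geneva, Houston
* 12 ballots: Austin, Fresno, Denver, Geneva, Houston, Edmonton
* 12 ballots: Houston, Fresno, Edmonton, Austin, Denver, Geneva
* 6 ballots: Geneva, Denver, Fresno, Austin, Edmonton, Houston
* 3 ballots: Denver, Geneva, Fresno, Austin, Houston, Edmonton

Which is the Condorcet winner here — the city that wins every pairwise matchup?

Fresno vs Austin: 25–19
Fresno vs Denver: 28–16
Fresno vs Geneva: 31–13
Fresno vs Houston: 32–12
Fresno vs Edmonton: 44–0
Fresno beats every other city.

Fresno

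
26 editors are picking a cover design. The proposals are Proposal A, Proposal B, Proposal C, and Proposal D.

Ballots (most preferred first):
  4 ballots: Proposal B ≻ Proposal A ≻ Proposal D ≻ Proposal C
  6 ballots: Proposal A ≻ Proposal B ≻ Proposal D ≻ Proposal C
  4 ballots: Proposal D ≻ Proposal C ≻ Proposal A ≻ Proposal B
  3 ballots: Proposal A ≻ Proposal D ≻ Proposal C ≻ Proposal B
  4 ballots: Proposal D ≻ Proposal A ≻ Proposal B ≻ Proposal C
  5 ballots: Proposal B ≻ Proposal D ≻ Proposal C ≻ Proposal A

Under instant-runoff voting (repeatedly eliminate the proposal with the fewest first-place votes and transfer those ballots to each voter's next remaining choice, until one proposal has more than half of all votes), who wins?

Proposal A

Round 1: Proposal A 9, Proposal B 9, Proposal C 0, Proposal D 8. Proposal C eliminated.
Round 2: Proposal A 9, Proposal B 9, Proposal D 8. Proposal D eliminated.
Round 3: Proposal A 17, Proposal B 9. Proposal A has a majority (≥14).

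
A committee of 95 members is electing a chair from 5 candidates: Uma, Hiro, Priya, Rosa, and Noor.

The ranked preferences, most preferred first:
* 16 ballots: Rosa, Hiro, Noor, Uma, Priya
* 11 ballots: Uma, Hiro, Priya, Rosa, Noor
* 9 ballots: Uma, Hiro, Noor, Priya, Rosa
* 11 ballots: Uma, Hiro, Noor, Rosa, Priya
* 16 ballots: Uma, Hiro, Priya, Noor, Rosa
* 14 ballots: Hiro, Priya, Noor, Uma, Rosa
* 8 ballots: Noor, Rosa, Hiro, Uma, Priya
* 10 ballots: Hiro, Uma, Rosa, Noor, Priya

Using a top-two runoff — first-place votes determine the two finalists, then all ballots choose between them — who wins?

Hiro

Round 1 first-place votes: Uma 47, Hiro 24, Priya 0, Rosa 16, Noor 8. Uma and Hiro advance.
Runoff: Uma is ranked above Hiro on 47 ballots, Hiro above Uma on 48.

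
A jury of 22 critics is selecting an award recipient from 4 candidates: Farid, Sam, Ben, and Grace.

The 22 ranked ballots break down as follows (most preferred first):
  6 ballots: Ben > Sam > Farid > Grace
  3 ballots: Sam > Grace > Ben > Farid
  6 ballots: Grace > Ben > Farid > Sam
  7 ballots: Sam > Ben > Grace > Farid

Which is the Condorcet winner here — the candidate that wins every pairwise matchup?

Ben

Ben vs Farid: 22–0
Ben vs Sam: 12–10
Ben vs Grace: 13–9
Ben beats every other candidate.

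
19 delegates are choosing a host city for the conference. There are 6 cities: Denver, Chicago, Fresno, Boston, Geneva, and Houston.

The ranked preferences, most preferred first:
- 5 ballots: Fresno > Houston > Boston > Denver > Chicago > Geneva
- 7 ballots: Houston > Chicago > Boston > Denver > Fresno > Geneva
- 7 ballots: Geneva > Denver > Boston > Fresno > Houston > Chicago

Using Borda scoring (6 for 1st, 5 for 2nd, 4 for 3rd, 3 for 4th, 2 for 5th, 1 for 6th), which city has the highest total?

Denver: 5×3 + 7×3 + 7×5 = 71
Chicago: 5×2 + 7×5 + 7×1 = 52
Fresno: 5×6 + 7×2 + 7×3 = 65
Boston: 5×4 + 7×4 + 7×4 = 76
Geneva: 5×1 + 7×1 + 7×6 = 54
Houston: 5×5 + 7×6 + 7×2 = 81

Houston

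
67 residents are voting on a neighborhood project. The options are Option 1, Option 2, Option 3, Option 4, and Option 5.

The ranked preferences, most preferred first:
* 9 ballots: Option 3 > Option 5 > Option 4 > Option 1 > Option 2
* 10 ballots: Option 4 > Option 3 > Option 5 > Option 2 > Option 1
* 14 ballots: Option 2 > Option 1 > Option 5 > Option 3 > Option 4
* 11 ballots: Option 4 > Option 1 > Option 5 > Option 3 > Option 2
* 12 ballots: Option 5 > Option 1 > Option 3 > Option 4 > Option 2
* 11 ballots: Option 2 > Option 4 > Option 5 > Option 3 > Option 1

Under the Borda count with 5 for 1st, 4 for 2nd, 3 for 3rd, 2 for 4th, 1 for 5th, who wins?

Option 1: 9×2 + 10×1 + 14×4 + 11×4 + 12×4 + 11×1 = 187
Option 2: 9×1 + 10×2 + 14×5 + 11×1 + 12×1 + 11×5 = 177
Option 3: 9×5 + 10×4 + 14×2 + 11×2 + 12×3 + 11×2 = 193
Option 4: 9×3 + 10×5 + 14×1 + 11×5 + 12×2 + 11×4 = 214
Option 5: 9×4 + 10×3 + 14×3 + 11×3 + 12×5 + 11×3 = 234

Option 5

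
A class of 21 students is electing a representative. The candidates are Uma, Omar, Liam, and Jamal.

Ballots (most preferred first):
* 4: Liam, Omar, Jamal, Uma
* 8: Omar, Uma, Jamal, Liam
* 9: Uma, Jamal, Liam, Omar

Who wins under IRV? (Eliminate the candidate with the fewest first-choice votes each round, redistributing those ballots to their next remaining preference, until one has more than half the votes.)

Round 1: Uma 9, Omar 8, Liam 4, Jamal 0. Jamal eliminated.
Round 2: Uma 9, Omar 8, Liam 4. Liam eliminated.
Round 3: Uma 9, Omar 12. Omar has a majority (≥11).

Omar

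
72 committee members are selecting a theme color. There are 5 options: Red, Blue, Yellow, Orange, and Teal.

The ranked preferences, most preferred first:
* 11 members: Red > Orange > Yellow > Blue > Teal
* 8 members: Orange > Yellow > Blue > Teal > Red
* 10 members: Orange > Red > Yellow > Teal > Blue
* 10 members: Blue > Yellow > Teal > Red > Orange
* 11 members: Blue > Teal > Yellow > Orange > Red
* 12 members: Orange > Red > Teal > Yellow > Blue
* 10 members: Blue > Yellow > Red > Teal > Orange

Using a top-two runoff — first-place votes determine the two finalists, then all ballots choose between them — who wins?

Orange

Round 1 first-place votes: Red 11, Blue 31, Yellow 0, Orange 30, Teal 0. Blue and Orange advance.
Runoff: Blue is ranked above Orange on 31 ballots, Orange above Blue on 41.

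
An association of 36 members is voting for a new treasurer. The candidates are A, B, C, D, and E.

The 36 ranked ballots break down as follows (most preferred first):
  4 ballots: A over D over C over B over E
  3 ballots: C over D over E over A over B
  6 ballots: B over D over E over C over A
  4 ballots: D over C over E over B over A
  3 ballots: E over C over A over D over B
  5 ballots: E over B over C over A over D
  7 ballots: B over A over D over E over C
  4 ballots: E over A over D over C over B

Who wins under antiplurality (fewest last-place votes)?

Last-place votes: A 10, B 10, C 7, D 5, E 4.

E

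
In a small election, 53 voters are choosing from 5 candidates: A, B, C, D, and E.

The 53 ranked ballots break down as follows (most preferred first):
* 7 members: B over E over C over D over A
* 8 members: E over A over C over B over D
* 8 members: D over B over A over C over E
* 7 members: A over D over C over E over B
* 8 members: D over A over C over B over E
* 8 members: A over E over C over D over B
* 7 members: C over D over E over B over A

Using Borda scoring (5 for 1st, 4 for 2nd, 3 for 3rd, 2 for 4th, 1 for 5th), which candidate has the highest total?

A: 7×1 + 8×4 + 8×3 + 7×5 + 8×4 + 8×5 + 7×1 = 177
B: 7×5 + 8×2 + 8×4 + 7×1 + 8×2 + 8×1 + 7×2 = 128
C: 7×3 + 8×3 + 8×2 + 7×3 + 8×3 + 8×3 + 7×5 = 165
D: 7×2 + 8×1 + 8×5 + 7×4 + 8×5 + 8×2 + 7×4 = 174
E: 7×4 + 8×5 + 8×1 + 7×2 + 8×1 + 8×4 + 7×3 = 151

A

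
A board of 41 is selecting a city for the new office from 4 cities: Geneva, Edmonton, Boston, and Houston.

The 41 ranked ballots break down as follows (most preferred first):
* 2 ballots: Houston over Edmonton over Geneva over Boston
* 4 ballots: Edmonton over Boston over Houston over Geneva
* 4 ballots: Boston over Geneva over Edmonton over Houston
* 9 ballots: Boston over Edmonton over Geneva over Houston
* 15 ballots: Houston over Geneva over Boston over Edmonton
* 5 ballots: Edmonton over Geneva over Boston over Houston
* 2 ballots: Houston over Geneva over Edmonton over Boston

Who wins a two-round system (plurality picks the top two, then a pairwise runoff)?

Round 1 first-place votes: Geneva 0, Edmonton 9, Boston 13, Houston 19. Houston and Boston advance.
Runoff: Houston is ranked above Boston on 19 ballots, Boston above Houston on 22.

Boston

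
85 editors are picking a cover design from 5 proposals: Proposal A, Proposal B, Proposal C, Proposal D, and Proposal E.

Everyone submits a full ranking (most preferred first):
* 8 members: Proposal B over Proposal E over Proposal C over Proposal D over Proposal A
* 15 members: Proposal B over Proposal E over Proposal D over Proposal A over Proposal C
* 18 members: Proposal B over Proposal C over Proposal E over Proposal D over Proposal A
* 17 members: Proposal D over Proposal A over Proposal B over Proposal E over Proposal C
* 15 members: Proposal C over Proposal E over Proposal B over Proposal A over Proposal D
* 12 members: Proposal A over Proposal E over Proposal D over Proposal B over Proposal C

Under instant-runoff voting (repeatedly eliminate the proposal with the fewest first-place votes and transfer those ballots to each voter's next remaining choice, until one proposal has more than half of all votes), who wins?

Proposal B

Round 1: Proposal A 12, Proposal B 41, Proposal C 15, Proposal D 17, Proposal E 0. Proposal E eliminated.
Round 2: Proposal A 12, Proposal B 41, Proposal C 15, Proposal D 17. Proposal A eliminated.
Round 3: Proposal B 41, Proposal C 15, Proposal D 29. Proposal C eliminated.
Round 4: Proposal B 56, Proposal D 29. Proposal B has a majority (≥43).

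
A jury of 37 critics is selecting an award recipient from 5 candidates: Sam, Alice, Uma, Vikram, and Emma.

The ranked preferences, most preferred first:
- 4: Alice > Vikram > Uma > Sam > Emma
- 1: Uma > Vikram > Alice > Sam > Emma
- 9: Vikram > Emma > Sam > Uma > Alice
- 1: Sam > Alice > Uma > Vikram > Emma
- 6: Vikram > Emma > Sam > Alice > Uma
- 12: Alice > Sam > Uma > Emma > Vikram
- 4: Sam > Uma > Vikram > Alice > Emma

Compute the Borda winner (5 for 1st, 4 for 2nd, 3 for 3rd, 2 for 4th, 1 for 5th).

Sam

Sam: 4×2 + 1×2 + 9×3 + 1×5 + 6×3 + 12×4 + 4×5 = 128
Alice: 4×5 + 1×3 + 9×1 + 1×4 + 6×2 + 12×5 + 4×2 = 116
Uma: 4×3 + 1×5 + 9×2 + 1×3 + 6×1 + 12×3 + 4×4 = 96
Vikram: 4×4 + 1×4 + 9×5 + 1×2 + 6×5 + 12×1 + 4×3 = 121
Emma: 4×1 + 1×1 + 9×4 + 1×1 + 6×4 + 12×2 + 4×1 = 94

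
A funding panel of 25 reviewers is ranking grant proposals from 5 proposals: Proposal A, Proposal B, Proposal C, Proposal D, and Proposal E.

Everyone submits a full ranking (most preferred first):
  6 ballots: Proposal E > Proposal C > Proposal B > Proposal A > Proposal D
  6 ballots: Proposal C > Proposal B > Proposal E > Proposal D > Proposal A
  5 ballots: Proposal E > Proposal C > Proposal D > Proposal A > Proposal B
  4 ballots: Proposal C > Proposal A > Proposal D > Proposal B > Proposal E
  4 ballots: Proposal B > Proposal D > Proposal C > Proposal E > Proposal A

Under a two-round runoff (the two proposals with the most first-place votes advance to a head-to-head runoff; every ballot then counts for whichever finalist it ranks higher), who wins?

Proposal C

Round 1 first-place votes: Proposal A 0, Proposal B 4, Proposal C 10, Proposal D 0, Proposal E 11. Proposal E and Proposal C advance.
Runoff: Proposal E is ranked above Proposal C on 11 ballots, Proposal C above Proposal E on 14.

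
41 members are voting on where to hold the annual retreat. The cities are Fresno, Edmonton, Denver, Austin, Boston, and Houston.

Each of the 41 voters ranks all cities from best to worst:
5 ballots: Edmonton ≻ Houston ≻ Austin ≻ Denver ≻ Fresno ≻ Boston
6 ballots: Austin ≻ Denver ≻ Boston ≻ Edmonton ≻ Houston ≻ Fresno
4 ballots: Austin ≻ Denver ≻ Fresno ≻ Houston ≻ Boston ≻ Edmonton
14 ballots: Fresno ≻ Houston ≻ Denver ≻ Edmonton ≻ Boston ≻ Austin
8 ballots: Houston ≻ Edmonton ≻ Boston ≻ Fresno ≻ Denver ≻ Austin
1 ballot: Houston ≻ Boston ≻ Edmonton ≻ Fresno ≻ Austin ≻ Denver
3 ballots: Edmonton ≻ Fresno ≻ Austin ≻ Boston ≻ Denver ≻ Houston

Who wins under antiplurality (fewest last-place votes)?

Last-place votes: Fresno 6, Edmonton 4, Denver 1, Austin 22, Boston 5, Houston 3.

Denver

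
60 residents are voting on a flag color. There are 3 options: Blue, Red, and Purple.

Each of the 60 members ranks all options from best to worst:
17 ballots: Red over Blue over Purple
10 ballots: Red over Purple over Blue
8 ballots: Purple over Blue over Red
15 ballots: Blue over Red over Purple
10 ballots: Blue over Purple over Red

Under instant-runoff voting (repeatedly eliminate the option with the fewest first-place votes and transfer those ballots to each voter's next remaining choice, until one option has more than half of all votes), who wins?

Round 1: Blue 25, Red 27, Purple 8. Purple eliminated.
Round 2: Blue 33, Red 27. Blue has a majority (≥31).

Blue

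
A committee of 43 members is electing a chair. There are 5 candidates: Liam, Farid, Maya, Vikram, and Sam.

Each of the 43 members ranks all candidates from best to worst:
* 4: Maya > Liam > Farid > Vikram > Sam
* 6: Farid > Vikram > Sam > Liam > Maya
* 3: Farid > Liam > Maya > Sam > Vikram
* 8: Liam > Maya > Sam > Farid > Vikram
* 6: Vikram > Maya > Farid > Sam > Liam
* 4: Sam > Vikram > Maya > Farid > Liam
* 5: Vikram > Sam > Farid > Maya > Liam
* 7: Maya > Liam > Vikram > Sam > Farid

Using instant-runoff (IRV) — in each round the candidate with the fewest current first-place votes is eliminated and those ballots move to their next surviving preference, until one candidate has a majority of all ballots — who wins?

Round 1: Liam 8, Farid 9, Maya 11, Vikram 11, Sam 4. Sam eliminated.
Round 2: Liam 8, Farid 9, Maya 11, Vikram 15. Liam eliminated.
Round 3: Farid 9, Maya 19, Vikram 15. Farid eliminated.
Round 4: Maya 22, Vikram 21. Maya has a majority (≥22).

Maya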